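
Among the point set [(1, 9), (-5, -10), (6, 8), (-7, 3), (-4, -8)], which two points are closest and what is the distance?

Computing all pairwise distances among 5 points:

d((1, 9), (-5, -10)) = 19.9249
d((1, 9), (6, 8)) = 5.099
d((1, 9), (-7, 3)) = 10.0
d((1, 9), (-4, -8)) = 17.72
d((-5, -10), (6, 8)) = 21.095
d((-5, -10), (-7, 3)) = 13.1529
d((-5, -10), (-4, -8)) = 2.2361 <-- minimum
d((6, 8), (-7, 3)) = 13.9284
d((6, 8), (-4, -8)) = 18.868
d((-7, 3), (-4, -8)) = 11.4018

Closest pair: (-5, -10) and (-4, -8) with distance 2.2361

The closest pair is (-5, -10) and (-4, -8) with Euclidean distance 2.2361. For 5 points, brute-force pairwise comparison is shown above. For large n, the divide-and-conquer algorithm (sort by x, recurse on halves, check the dividing strip) achieves O(n log n).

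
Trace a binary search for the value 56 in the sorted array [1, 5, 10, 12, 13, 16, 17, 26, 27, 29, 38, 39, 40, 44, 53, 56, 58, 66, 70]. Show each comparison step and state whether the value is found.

Binary search for 56 in [1, 5, 10, 12, 13, 16, 17, 26, 27, 29, 38, 39, 40, 44, 53, 56, 58, 66, 70]:

lo=0, hi=18, mid=9, arr[mid]=29 -> 29 < 56, search right half
lo=10, hi=18, mid=14, arr[mid]=53 -> 53 < 56, search right half
lo=15, hi=18, mid=16, arr[mid]=58 -> 58 > 56, search left half
lo=15, hi=15, mid=15, arr[mid]=56 -> Found target at index 15!

Binary search finds 56 at index 15 after 4 comparisons. The search repeatedly halves the search space by comparing with the middle element.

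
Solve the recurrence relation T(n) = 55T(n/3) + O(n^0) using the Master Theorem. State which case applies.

Master Theorem for T(n) = 55T(n/3) + O(n^0):

a = 55, b = 3, c = 0
log_b(a) = log_3(55) = 3.6476

Case 1: c = 0 < log_3(55) = 3.6476
T(n) = O(n^(log_3 55))

For T(n) = 55T(n/3) + O(n^0): log_3(55) = 3.6476. This is Case 1 of the Master Theorem (c < log_b(a), work dominated by leaves), giving O(n^(log_3 55)).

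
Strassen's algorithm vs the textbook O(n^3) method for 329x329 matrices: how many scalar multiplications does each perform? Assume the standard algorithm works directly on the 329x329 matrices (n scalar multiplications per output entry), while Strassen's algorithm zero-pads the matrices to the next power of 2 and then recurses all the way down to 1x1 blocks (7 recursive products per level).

Matrix multiplication for 329x329 matrices:

Strassen's algorithm requires power-of-2 dimensions. Pad 329x329 to 512x512 (next power of 2).

Standard algorithm: 329^3 = 35611289 multiplications
Strassen's algorithm: 7^(log2(512)) = 7^9 = 40353607 multiplications
Difference: 35611289 - 40353607 = -4742318 (Strassen uses MORE here due to padding overhead — for small or just-over-power-of-2 n, padding can outweigh the per-level savings)

Standard: 35611289 multiplications (329^3). Strassen: 40353607 multiplications (7^9, after padding to 512x512). Strassen reduces 8 recursive multiplications to 7 at each level.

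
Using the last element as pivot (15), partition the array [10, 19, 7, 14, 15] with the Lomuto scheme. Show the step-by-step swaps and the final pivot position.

Lomuto partition with pivot = 15:

Initial array: [10, 19, 7, 14, 15]

arr[0]=10 <= 15: swap with position 0, array becomes [10, 19, 7, 14, 15]
arr[1]=19 > 15: no swap
arr[2]=7 <= 15: swap with position 1, array becomes [10, 7, 19, 14, 15]
arr[3]=14 <= 15: swap with position 2, array becomes [10, 7, 14, 19, 15]

Place pivot at position 3: [10, 7, 14, 15, 19]
Pivot position: 3

After partitioning with pivot 15, the array becomes [10, 7, 14, 15, 19]. The pivot is placed at index 3. All elements to the left of the pivot are <= 15, and all elements to the right are > 15.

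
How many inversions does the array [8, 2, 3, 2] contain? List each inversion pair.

Finding inversions in [8, 2, 3, 2]:

(0, 1): arr[0]=8 > arr[1]=2
(0, 2): arr[0]=8 > arr[2]=3
(0, 3): arr[0]=8 > arr[3]=2
(2, 3): arr[2]=3 > arr[3]=2

Total inversions: 4

The array has 4 inversion(s): (0,1), (0,2), (0,3), (2,3). Each pair (i,j) satisfies i < j and arr[i] > arr[j].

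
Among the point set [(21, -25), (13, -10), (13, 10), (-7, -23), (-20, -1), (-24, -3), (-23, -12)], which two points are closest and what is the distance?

Computing all pairwise distances among 7 points:

d((21, -25), (13, -10)) = 17.0
d((21, -25), (13, 10)) = 35.9026
d((21, -25), (-7, -23)) = 28.0713
d((21, -25), (-20, -1)) = 47.5079
d((21, -25), (-24, -3)) = 50.0899
d((21, -25), (-23, -12)) = 45.8803
d((13, -10), (13, 10)) = 20.0
d((13, -10), (-7, -23)) = 23.8537
d((13, -10), (-20, -1)) = 34.2053
d((13, -10), (-24, -3)) = 37.6563
d((13, -10), (-23, -12)) = 36.0555
d((13, 10), (-7, -23)) = 38.5876
d((13, 10), (-20, -1)) = 34.7851
d((13, 10), (-24, -3)) = 39.2173
d((13, 10), (-23, -12)) = 42.19
d((-7, -23), (-20, -1)) = 25.5539
d((-7, -23), (-24, -3)) = 26.2488
d((-7, -23), (-23, -12)) = 19.4165
d((-20, -1), (-24, -3)) = 4.4721 <-- minimum
d((-20, -1), (-23, -12)) = 11.4018
d((-24, -3), (-23, -12)) = 9.0554

Closest pair: (-20, -1) and (-24, -3) with distance 4.4721

The closest pair is (-20, -1) and (-24, -3) with Euclidean distance 4.4721. For 7 points, brute-force pairwise comparison is shown above. For large n, the divide-and-conquer algorithm (sort by x, recurse on halves, check the dividing strip) achieves O(n log n).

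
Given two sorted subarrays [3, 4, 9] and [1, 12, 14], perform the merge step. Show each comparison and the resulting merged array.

Merging process:

Compare 3 vs 1: take 1 from right. Merged: [1]
Compare 3 vs 12: take 3 from left. Merged: [1, 3]
Compare 4 vs 12: take 4 from left. Merged: [1, 3, 4]
Compare 9 vs 12: take 9 from left. Merged: [1, 3, 4, 9]
Append remaining from right: [12, 14]. Merged: [1, 3, 4, 9, 12, 14]

Final merged array: [1, 3, 4, 9, 12, 14]
Total comparisons: 4

The merged array is [1, 3, 4, 9, 12, 14], requiring 4 comparisons. The merge step runs in O(n) time where n is the total number of elements.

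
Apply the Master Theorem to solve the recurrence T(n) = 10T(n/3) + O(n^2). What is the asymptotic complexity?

Master Theorem for T(n) = 10T(n/3) + O(n^2):

a = 10, b = 3, c = 2
log_b(a) = log_3(10) = 2.0959

Case 1: c = 2 < log_3(10) = 2.0959
T(n) = O(n^(log_3 10))

For T(n) = 10T(n/3) + O(n^2): log_3(10) = 2.0959. This is Case 1 of the Master Theorem (c < log_b(a), work dominated by leaves), giving O(n^(log_3 10)).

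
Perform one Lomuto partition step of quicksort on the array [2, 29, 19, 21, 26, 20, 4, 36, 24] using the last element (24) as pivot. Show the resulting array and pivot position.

Lomuto partition with pivot = 24:

Initial array: [2, 29, 19, 21, 26, 20, 4, 36, 24]

arr[0]=2 <= 24: swap with position 0, array becomes [2, 29, 19, 21, 26, 20, 4, 36, 24]
arr[1]=29 > 24: no swap
arr[2]=19 <= 24: swap with position 1, array becomes [2, 19, 29, 21, 26, 20, 4, 36, 24]
arr[3]=21 <= 24: swap with position 2, array becomes [2, 19, 21, 29, 26, 20, 4, 36, 24]
arr[4]=26 > 24: no swap
arr[5]=20 <= 24: swap with position 3, array becomes [2, 19, 21, 20, 26, 29, 4, 36, 24]
arr[6]=4 <= 24: swap with position 4, array becomes [2, 19, 21, 20, 4, 29, 26, 36, 24]
arr[7]=36 > 24: no swap

Place pivot at position 5: [2, 19, 21, 20, 4, 24, 26, 36, 29]
Pivot position: 5

After partitioning with pivot 24, the array becomes [2, 19, 21, 20, 4, 24, 26, 36, 29]. The pivot is placed at index 5. All elements to the left of the pivot are <= 24, and all elements to the right are > 24.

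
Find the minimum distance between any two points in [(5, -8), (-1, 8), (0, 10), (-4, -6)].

Computing all pairwise distances among 4 points:

d((5, -8), (-1, 8)) = 17.088
d((5, -8), (0, 10)) = 18.6815
d((5, -8), (-4, -6)) = 9.2195
d((-1, 8), (0, 10)) = 2.2361 <-- minimum
d((-1, 8), (-4, -6)) = 14.3178
d((0, 10), (-4, -6)) = 16.4924

Closest pair: (-1, 8) and (0, 10) with distance 2.2361

The closest pair is (-1, 8) and (0, 10) with Euclidean distance 2.2361. For 4 points, brute-force pairwise comparison is shown above. For large n, the divide-and-conquer algorithm (sort by x, recurse on halves, check the dividing strip) achieves O(n log n).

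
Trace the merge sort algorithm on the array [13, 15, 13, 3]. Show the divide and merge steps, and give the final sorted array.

Merge sort trace:

Split: [13, 15, 13, 3] -> [13, 15] and [13, 3]
  Split: [13, 15] -> [13] and [15]
  Merge: [13] + [15] -> [13, 15]
  Split: [13, 3] -> [13] and [3]
  Merge: [13] + [3] -> [3, 13]
Merge: [13, 15] + [3, 13] -> [3, 13, 13, 15]

Final sorted array: [3, 13, 13, 15]

The merge sort proceeds by recursively splitting the array and merging sorted halves.
After all merges, the sorted array is [3, 13, 13, 15].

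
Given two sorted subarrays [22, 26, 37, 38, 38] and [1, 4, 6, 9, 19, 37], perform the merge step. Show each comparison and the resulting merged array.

Merging process:

Compare 22 vs 1: take 1 from right. Merged: [1]
Compare 22 vs 4: take 4 from right. Merged: [1, 4]
Compare 22 vs 6: take 6 from right. Merged: [1, 4, 6]
Compare 22 vs 9: take 9 from right. Merged: [1, 4, 6, 9]
Compare 22 vs 19: take 19 from right. Merged: [1, 4, 6, 9, 19]
Compare 22 vs 37: take 22 from left. Merged: [1, 4, 6, 9, 19, 22]
Compare 26 vs 37: take 26 from left. Merged: [1, 4, 6, 9, 19, 22, 26]
Compare 37 vs 37: take 37 from left. Merged: [1, 4, 6, 9, 19, 22, 26, 37]
Compare 38 vs 37: take 37 from right. Merged: [1, 4, 6, 9, 19, 22, 26, 37, 37]
Append remaining from left: [38, 38]. Merged: [1, 4, 6, 9, 19, 22, 26, 37, 37, 38, 38]

Final merged array: [1, 4, 6, 9, 19, 22, 26, 37, 37, 38, 38]
Total comparisons: 9

The merged array is [1, 4, 6, 9, 19, 22, 26, 37, 37, 38, 38], requiring 9 comparisons. The merge step runs in O(n) time where n is the total number of elements.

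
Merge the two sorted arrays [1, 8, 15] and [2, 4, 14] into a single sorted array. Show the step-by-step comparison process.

Merging process:

Compare 1 vs 2: take 1 from left. Merged: [1]
Compare 8 vs 2: take 2 from right. Merged: [1, 2]
Compare 8 vs 4: take 4 from right. Merged: [1, 2, 4]
Compare 8 vs 14: take 8 from left. Merged: [1, 2, 4, 8]
Compare 15 vs 14: take 14 from right. Merged: [1, 2, 4, 8, 14]
Append remaining from left: [15]. Merged: [1, 2, 4, 8, 14, 15]

Final merged array: [1, 2, 4, 8, 14, 15]
Total comparisons: 5

The merged array is [1, 2, 4, 8, 14, 15], requiring 5 comparisons. The merge step runs in O(n) time where n is the total number of elements.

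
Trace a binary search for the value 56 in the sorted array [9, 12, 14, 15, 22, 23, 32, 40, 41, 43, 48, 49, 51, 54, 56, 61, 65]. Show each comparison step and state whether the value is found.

Binary search for 56 in [9, 12, 14, 15, 22, 23, 32, 40, 41, 43, 48, 49, 51, 54, 56, 61, 65]:

lo=0, hi=16, mid=8, arr[mid]=41 -> 41 < 56, search right half
lo=9, hi=16, mid=12, arr[mid]=51 -> 51 < 56, search right half
lo=13, hi=16, mid=14, arr[mid]=56 -> Found target at index 14!

Binary search finds 56 at index 14 after 3 comparisons. The search repeatedly halves the search space by comparing with the middle element.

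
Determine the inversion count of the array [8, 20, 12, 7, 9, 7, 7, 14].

Finding inversions in [8, 20, 12, 7, 9, 7, 7, 14]:

(0, 3): arr[0]=8 > arr[3]=7
(0, 5): arr[0]=8 > arr[5]=7
(0, 6): arr[0]=8 > arr[6]=7
(1, 2): arr[1]=20 > arr[2]=12
(1, 3): arr[1]=20 > arr[3]=7
(1, 4): arr[1]=20 > arr[4]=9
(1, 5): arr[1]=20 > arr[5]=7
(1, 6): arr[1]=20 > arr[6]=7
(1, 7): arr[1]=20 > arr[7]=14
(2, 3): arr[2]=12 > arr[3]=7
(2, 4): arr[2]=12 > arr[4]=9
(2, 5): arr[2]=12 > arr[5]=7
(2, 6): arr[2]=12 > arr[6]=7
(4, 5): arr[4]=9 > arr[5]=7
(4, 6): arr[4]=9 > arr[6]=7

Total inversions: 15

The array has 15 inversion(s): (0,3), (0,5), (0,6), (1,2), (1,3), (1,4), (1,5), (1,6), (1,7), (2,3), (2,4), (2,5), (2,6), (4,5), (4,6). Each pair (i,j) satisfies i < j and arr[i] > arr[j].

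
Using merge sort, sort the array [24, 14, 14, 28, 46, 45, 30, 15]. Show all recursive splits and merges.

Merge sort trace:

Split: [24, 14, 14, 28, 46, 45, 30, 15] -> [24, 14, 14, 28] and [46, 45, 30, 15]
  Split: [24, 14, 14, 28] -> [24, 14] and [14, 28]
    Split: [24, 14] -> [24] and [14]
    Merge: [24] + [14] -> [14, 24]
    Split: [14, 28] -> [14] and [28]
    Merge: [14] + [28] -> [14, 28]
  Merge: [14, 24] + [14, 28] -> [14, 14, 24, 28]
  Split: [46, 45, 30, 15] -> [46, 45] and [30, 15]
    Split: [46, 45] -> [46] and [45]
    Merge: [46] + [45] -> [45, 46]
    Split: [30, 15] -> [30] and [15]
    Merge: [30] + [15] -> [15, 30]
  Merge: [45, 46] + [15, 30] -> [15, 30, 45, 46]
Merge: [14, 14, 24, 28] + [15, 30, 45, 46] -> [14, 14, 15, 24, 28, 30, 45, 46]

Final sorted array: [14, 14, 15, 24, 28, 30, 45, 46]

The merge sort proceeds by recursively splitting the array and merging sorted halves.
After all merges, the sorted array is [14, 14, 15, 24, 28, 30, 45, 46].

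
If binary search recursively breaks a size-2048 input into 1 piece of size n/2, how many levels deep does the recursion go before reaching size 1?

For divide and conquer with division factor 2:

Problem sizes at each level:
Level 0: 2048
Level 1: 1024
Level 2: 512
Level 3: 256
Level 4: 128
Level 5: 64
Level 6: 32
Level 7: 16
Level 8: 8
Level 9: 4
Level 10: 2
Level 11: 1

The root is level 0 and the size-1 base case is level 11 (the tree spans levels 0 through 11, i.e. 12 levels counting the root), so the depth is the number of divisions: log_2(2048) = 11

The recursion tree depth is log_2(2048) = 11. At each level, the problem size is divided by 2, so it takes 11 divisions to reduce to a base case of size 1. The algorithm makes 1 recursive call at each level.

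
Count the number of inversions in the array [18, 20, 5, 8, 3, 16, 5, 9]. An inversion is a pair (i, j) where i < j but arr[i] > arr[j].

Finding inversions in [18, 20, 5, 8, 3, 16, 5, 9]:

(0, 2): arr[0]=18 > arr[2]=5
(0, 3): arr[0]=18 > arr[3]=8
(0, 4): arr[0]=18 > arr[4]=3
(0, 5): arr[0]=18 > arr[5]=16
(0, 6): arr[0]=18 > arr[6]=5
(0, 7): arr[0]=18 > arr[7]=9
(1, 2): arr[1]=20 > arr[2]=5
(1, 3): arr[1]=20 > arr[3]=8
(1, 4): arr[1]=20 > arr[4]=3
(1, 5): arr[1]=20 > arr[5]=16
(1, 6): arr[1]=20 > arr[6]=5
(1, 7): arr[1]=20 > arr[7]=9
(2, 4): arr[2]=5 > arr[4]=3
(3, 4): arr[3]=8 > arr[4]=3
(3, 6): arr[3]=8 > arr[6]=5
(5, 6): arr[5]=16 > arr[6]=5
(5, 7): arr[5]=16 > arr[7]=9

Total inversions: 17

The array has 17 inversion(s): (0,2), (0,3), (0,4), (0,5), (0,6), (0,7), (1,2), (1,3), (1,4), (1,5), (1,6), (1,7), (2,4), (3,4), (3,6), (5,6), (5,7). Each pair (i,j) satisfies i < j and arr[i] > arr[j].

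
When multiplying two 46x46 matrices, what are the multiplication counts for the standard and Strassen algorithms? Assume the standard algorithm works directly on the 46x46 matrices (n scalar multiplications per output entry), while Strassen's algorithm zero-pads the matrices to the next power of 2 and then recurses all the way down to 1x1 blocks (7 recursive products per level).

Matrix multiplication for 46x46 matrices:

Strassen's algorithm requires power-of-2 dimensions. Pad 46x46 to 64x64 (next power of 2).

Standard algorithm: 46^3 = 97336 multiplications
Strassen's algorithm: 7^(log2(64)) = 7^6 = 117649 multiplications
Difference: 97336 - 117649 = -20313 (Strassen uses MORE here due to padding overhead — for small or just-over-power-of-2 n, padding can outweigh the per-level savings)

Standard: 97336 multiplications (46^3). Strassen: 117649 multiplications (7^6, after padding to 64x64). Strassen reduces 8 recursive multiplications to 7 at each level.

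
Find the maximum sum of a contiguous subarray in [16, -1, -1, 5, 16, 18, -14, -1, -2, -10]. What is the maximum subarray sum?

Using Kadane's algorithm on [16, -1, -1, 5, 16, 18, -14, -1, -2, -10]:

Scanning through the array:
Position 1 (value -1): max_ending_here = 15, max_so_far = 16
Position 2 (value -1): max_ending_here = 14, max_so_far = 16
Position 3 (value 5): max_ending_here = 19, max_so_far = 19
Position 4 (value 16): max_ending_here = 35, max_so_far = 35
Position 5 (value 18): max_ending_here = 53, max_so_far = 53
Position 6 (value -14): max_ending_here = 39, max_so_far = 53
Position 7 (value -1): max_ending_here = 38, max_so_far = 53
Position 8 (value -2): max_ending_here = 36, max_so_far = 53
Position 9 (value -10): max_ending_here = 26, max_so_far = 53

Maximum subarray: [16, -1, -1, 5, 16, 18]
Maximum sum: 53

The maximum subarray is [16, -1, -1, 5, 16, 18] with sum 53. This subarray runs from index 0 to index 5.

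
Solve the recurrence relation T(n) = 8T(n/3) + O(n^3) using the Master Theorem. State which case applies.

Master Theorem for T(n) = 8T(n/3) + O(n^3):

a = 8, b = 3, c = 3
log_b(a) = log_3(8) = 1.8928

Case 3: c = 3 > log_3(8) = 1.8928
T(n) = O(n^3) = O(n^3)

For T(n) = 8T(n/3) + O(n^3): log_3(8) = 1.8928. This is Case 3 of the Master Theorem (c > log_b(a), work dominated by root), giving O(n^3).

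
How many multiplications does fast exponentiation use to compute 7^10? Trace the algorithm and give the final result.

Computing 7^10 by squaring (build up from 7^1; each line after the first costs one multiplication):

7^1 = 7
7^2 = (7^1)^2 = 7^2 = 49
7^4 = (7^2)^2 = 49^2 = 2401
7^5 = 7 * 7^4 = 7 * 2401 = 16807
7^10 = (7^5)^2 = 16807^2 = 282475249

Result: 282475249
Multiplications needed: 4 (4 lines after 7^1)

7^10 = 282475249. Using exponentiation by squaring, this requires 4 multiplications. The key idea: if the exponent is even, square the half-power; if odd, multiply by the base once.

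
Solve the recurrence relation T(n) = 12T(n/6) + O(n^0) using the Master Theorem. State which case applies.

Master Theorem for T(n) = 12T(n/6) + O(n^0):

a = 12, b = 6, c = 0
log_b(a) = log_6(12) = 1.3869

Case 1: c = 0 < log_6(12) = 1.3869
T(n) = O(n^(log_6 12))

For T(n) = 12T(n/6) + O(n^0): log_6(12) = 1.3869. This is Case 1 of the Master Theorem (c < log_b(a), work dominated by leaves), giving O(n^(log_6 12)).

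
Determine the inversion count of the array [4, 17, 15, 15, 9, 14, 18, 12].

Finding inversions in [4, 17, 15, 15, 9, 14, 18, 12]:

(1, 2): arr[1]=17 > arr[2]=15
(1, 3): arr[1]=17 > arr[3]=15
(1, 4): arr[1]=17 > arr[4]=9
(1, 5): arr[1]=17 > arr[5]=14
(1, 7): arr[1]=17 > arr[7]=12
(2, 4): arr[2]=15 > arr[4]=9
(2, 5): arr[2]=15 > arr[5]=14
(2, 7): arr[2]=15 > arr[7]=12
(3, 4): arr[3]=15 > arr[4]=9
(3, 5): arr[3]=15 > arr[5]=14
(3, 7): arr[3]=15 > arr[7]=12
(5, 7): arr[5]=14 > arr[7]=12
(6, 7): arr[6]=18 > arr[7]=12

Total inversions: 13

The array has 13 inversion(s): (1,2), (1,3), (1,4), (1,5), (1,7), (2,4), (2,5), (2,7), (3,4), (3,5), (3,7), (5,7), (6,7). Each pair (i,j) satisfies i < j and arr[i] > arr[j].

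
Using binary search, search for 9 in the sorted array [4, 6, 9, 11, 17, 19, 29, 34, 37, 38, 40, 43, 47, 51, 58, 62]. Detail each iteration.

Binary search for 9 in [4, 6, 9, 11, 17, 19, 29, 34, 37, 38, 40, 43, 47, 51, 58, 62]:

lo=0, hi=15, mid=7, arr[mid]=34 -> 34 > 9, search left half
lo=0, hi=6, mid=3, arr[mid]=11 -> 11 > 9, search left half
lo=0, hi=2, mid=1, arr[mid]=6 -> 6 < 9, search right half
lo=2, hi=2, mid=2, arr[mid]=9 -> Found target at index 2!

Binary search finds 9 at index 2 after 4 comparisons. The search repeatedly halves the search space by comparing with the middle element.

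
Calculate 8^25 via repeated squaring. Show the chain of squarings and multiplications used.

Computing 8^25 by squaring (build up from 8^1; each line after the first costs one multiplication):

8^1 = 8
8^2 = (8^1)^2 = 8^2 = 64
8^3 = 8 * 8^2 = 8 * 64 = 512
8^6 = (8^3)^2 = 512^2 = 262144
8^12 = (8^6)^2 = 262144^2 = 68719476736
8^24 = (8^12)^2 = 68719476736^2 = 4722366482869645213696
8^25 = 8 * 8^24 = 8 * 4722366482869645213696 = 37778931862957161709568

Result: 37778931862957161709568
Multiplications needed: 6 (6 lines after 8^1)

8^25 = 37778931862957161709568. Using exponentiation by squaring, this requires 6 multiplications. The key idea: if the exponent is even, square the half-power; if odd, multiply by the base once.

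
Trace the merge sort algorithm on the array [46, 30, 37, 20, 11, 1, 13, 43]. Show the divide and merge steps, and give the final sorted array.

Merge sort trace:

Split: [46, 30, 37, 20, 11, 1, 13, 43] -> [46, 30, 37, 20] and [11, 1, 13, 43]
  Split: [46, 30, 37, 20] -> [46, 30] and [37, 20]
    Split: [46, 30] -> [46] and [30]
    Merge: [46] + [30] -> [30, 46]
    Split: [37, 20] -> [37] and [20]
    Merge: [37] + [20] -> [20, 37]
  Merge: [30, 46] + [20, 37] -> [20, 30, 37, 46]
  Split: [11, 1, 13, 43] -> [11, 1] and [13, 43]
    Split: [11, 1] -> [11] and [1]
    Merge: [11] + [1] -> [1, 11]
    Split: [13, 43] -> [13] and [43]
    Merge: [13] + [43] -> [13, 43]
  Merge: [1, 11] + [13, 43] -> [1, 11, 13, 43]
Merge: [20, 30, 37, 46] + [1, 11, 13, 43] -> [1, 11, 13, 20, 30, 37, 43, 46]

Final sorted array: [1, 11, 13, 20, 30, 37, 43, 46]

The merge sort proceeds by recursively splitting the array and merging sorted halves.
After all merges, the sorted array is [1, 11, 13, 20, 30, 37, 43, 46].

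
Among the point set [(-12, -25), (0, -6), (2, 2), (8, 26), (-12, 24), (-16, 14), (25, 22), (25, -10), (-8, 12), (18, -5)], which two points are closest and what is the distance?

Computing all pairwise distances among 10 points:

d((-12, -25), (0, -6)) = 22.4722
d((-12, -25), (2, 2)) = 30.4138
d((-12, -25), (8, 26)) = 54.7814
d((-12, -25), (-12, 24)) = 49.0
d((-12, -25), (-16, 14)) = 39.2046
d((-12, -25), (25, 22)) = 59.8164
d((-12, -25), (25, -10)) = 39.9249
d((-12, -25), (-8, 12)) = 37.2156
d((-12, -25), (18, -5)) = 36.0555
d((0, -6), (2, 2)) = 8.2462 <-- minimum
d((0, -6), (8, 26)) = 32.9848
d((0, -6), (-12, 24)) = 32.311
d((0, -6), (-16, 14)) = 25.6125
d((0, -6), (25, 22)) = 37.5366
d((0, -6), (25, -10)) = 25.318
d((0, -6), (-8, 12)) = 19.6977
d((0, -6), (18, -5)) = 18.0278
d((2, 2), (8, 26)) = 24.7386
d((2, 2), (-12, 24)) = 26.0768
d((2, 2), (-16, 14)) = 21.6333
d((2, 2), (25, 22)) = 30.4795
d((2, 2), (25, -10)) = 25.9422
d((2, 2), (-8, 12)) = 14.1421
d((2, 2), (18, -5)) = 17.4642
d((8, 26), (-12, 24)) = 20.0998
d((8, 26), (-16, 14)) = 26.8328
d((8, 26), (25, 22)) = 17.4642
d((8, 26), (25, -10)) = 39.8121
d((8, 26), (-8, 12)) = 21.2603
d((8, 26), (18, -5)) = 32.573
d((-12, 24), (-16, 14)) = 10.7703
d((-12, 24), (25, 22)) = 37.054
d((-12, 24), (25, -10)) = 50.2494
d((-12, 24), (-8, 12)) = 12.6491
d((-12, 24), (18, -5)) = 41.7253
d((-16, 14), (25, 22)) = 41.7732
d((-16, 14), (25, -10)) = 47.5079
d((-16, 14), (-8, 12)) = 8.2462 <-- minimum
d((-16, 14), (18, -5)) = 38.9487
d((25, 22), (25, -10)) = 32.0
d((25, 22), (-8, 12)) = 34.4819
d((25, 22), (18, -5)) = 27.8927
d((25, -10), (-8, 12)) = 39.6611
d((25, -10), (18, -5)) = 8.6023
d((-8, 12), (18, -5)) = 31.0644

Minimum distance: 8.2462 (tie among 2 pairs: (0, -6) and (2, 2); (-16, 14) and (-8, 12))

The minimum Euclidean distance is 8.2462. There is a tie: 2 pairs achieve this minimum — (0, -6) and (2, 2); (-16, 14) and (-8, 12). Any of these is a valid closest pair. For 10 points, brute-force pairwise comparison is shown above. For large n, the divide-and-conquer algorithm (sort by x, recurse on halves, check the dividing strip) achieves O(n log n).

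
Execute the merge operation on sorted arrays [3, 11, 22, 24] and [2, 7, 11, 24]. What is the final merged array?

Merging process:

Compare 3 vs 2: take 2 from right. Merged: [2]
Compare 3 vs 7: take 3 from left. Merged: [2, 3]
Compare 11 vs 7: take 7 from right. Merged: [2, 3, 7]
Compare 11 vs 11: take 11 from left. Merged: [2, 3, 7, 11]
Compare 22 vs 11: take 11 from right. Merged: [2, 3, 7, 11, 11]
Compare 22 vs 24: take 22 from left. Merged: [2, 3, 7, 11, 11, 22]
Compare 24 vs 24: take 24 from left. Merged: [2, 3, 7, 11, 11, 22, 24]
Append remaining from right: [24]. Merged: [2, 3, 7, 11, 11, 22, 24, 24]

Final merged array: [2, 3, 7, 11, 11, 22, 24, 24]
Total comparisons: 7

The merged array is [2, 3, 7, 11, 11, 22, 24, 24], requiring 7 comparisons. The merge step runs in O(n) time where n is the total number of elements.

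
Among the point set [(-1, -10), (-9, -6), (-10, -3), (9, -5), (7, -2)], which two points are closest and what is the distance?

Computing all pairwise distances among 5 points:

d((-1, -10), (-9, -6)) = 8.9443
d((-1, -10), (-10, -3)) = 11.4018
d((-1, -10), (9, -5)) = 11.1803
d((-1, -10), (7, -2)) = 11.3137
d((-9, -6), (-10, -3)) = 3.1623 <-- minimum
d((-9, -6), (9, -5)) = 18.0278
d((-9, -6), (7, -2)) = 16.4924
d((-10, -3), (9, -5)) = 19.105
d((-10, -3), (7, -2)) = 17.0294
d((9, -5), (7, -2)) = 3.6056

Closest pair: (-9, -6) and (-10, -3) with distance 3.1623

The closest pair is (-9, -6) and (-10, -3) with Euclidean distance 3.1623. For 5 points, brute-force pairwise comparison is shown above. For large n, the divide-and-conquer algorithm (sort by x, recurse on halves, check the dividing strip) achieves O(n log n).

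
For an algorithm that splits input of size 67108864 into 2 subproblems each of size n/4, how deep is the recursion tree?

For divide and conquer with division factor 4:

Problem sizes at each level:
Level 0: 67108864
Level 1: 16777216
Level 2: 4194304
Level 3: 1048576
Level 4: 262144
Level 5: 65536
Level 6: 16384
Level 7: 4096
Level 8: 1024
Level 9: 256
Level 10: 64
Level 11: 16
Level 12: 4
Level 13: 1

The root is level 0 and the size-1 base case is level 13 (the tree spans levels 0 through 13, i.e. 14 levels counting the root), so the depth is the number of divisions: log_4(67108864) = 13

The recursion tree depth is log_4(67108864) = 13. At each level, the problem size is divided by 4, so it takes 13 divisions to reduce to a base case of size 1. The algorithm makes 2 recursive calls at each level.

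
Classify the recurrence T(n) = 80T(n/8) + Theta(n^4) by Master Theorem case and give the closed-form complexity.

Master Theorem for T(n) = 80T(n/8) + O(n^4):

a = 80, b = 8, c = 4
log_b(a) = log_8(80) = 2.1073

Case 3: c = 4 > log_8(80) = 2.1073
T(n) = O(n^4) = O(n^4)

For T(n) = 80T(n/8) + O(n^4): log_8(80) = 2.1073. This is Case 3 of the Master Theorem (c > log_b(a), work dominated by root), giving O(n^4).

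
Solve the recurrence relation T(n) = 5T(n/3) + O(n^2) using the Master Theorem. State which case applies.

Master Theorem for T(n) = 5T(n/3) + O(n^2):

a = 5, b = 3, c = 2
log_b(a) = log_3(5) = 1.4650

Case 3: c = 2 > log_3(5) = 1.4650
T(n) = O(n^2) = O(n^2)

For T(n) = 5T(n/3) + O(n^2): log_3(5) = 1.4650. This is Case 3 of the Master Theorem (c > log_b(a), work dominated by root), giving O(n^2).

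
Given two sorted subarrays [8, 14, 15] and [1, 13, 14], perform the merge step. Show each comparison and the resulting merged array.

Merging process:

Compare 8 vs 1: take 1 from right. Merged: [1]
Compare 8 vs 13: take 8 from left. Merged: [1, 8]
Compare 14 vs 13: take 13 from right. Merged: [1, 8, 13]
Compare 14 vs 14: take 14 from left. Merged: [1, 8, 13, 14]
Compare 15 vs 14: take 14 from right. Merged: [1, 8, 13, 14, 14]
Append remaining from left: [15]. Merged: [1, 8, 13, 14, 14, 15]

Final merged array: [1, 8, 13, 14, 14, 15]
Total comparisons: 5

The merged array is [1, 8, 13, 14, 14, 15], requiring 5 comparisons. The merge step runs in O(n) time where n is the total number of elements.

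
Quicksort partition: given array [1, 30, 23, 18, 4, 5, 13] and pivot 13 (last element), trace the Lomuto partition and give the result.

Lomuto partition with pivot = 13:

Initial array: [1, 30, 23, 18, 4, 5, 13]

arr[0]=1 <= 13: swap with position 0, array becomes [1, 30, 23, 18, 4, 5, 13]
arr[1]=30 > 13: no swap
arr[2]=23 > 13: no swap
arr[3]=18 > 13: no swap
arr[4]=4 <= 13: swap with position 1, array becomes [1, 4, 23, 18, 30, 5, 13]
arr[5]=5 <= 13: swap with position 2, array becomes [1, 4, 5, 18, 30, 23, 13]

Place pivot at position 3: [1, 4, 5, 13, 30, 23, 18]
Pivot position: 3

After partitioning with pivot 13, the array becomes [1, 4, 5, 13, 30, 23, 18]. The pivot is placed at index 3. All elements to the left of the pivot are <= 13, and all elements to the right are > 13.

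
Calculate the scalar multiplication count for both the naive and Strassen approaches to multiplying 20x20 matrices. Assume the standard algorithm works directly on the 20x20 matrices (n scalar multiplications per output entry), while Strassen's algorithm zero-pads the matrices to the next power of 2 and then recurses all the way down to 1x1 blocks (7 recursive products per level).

Matrix multiplication for 20x20 matrices:

Strassen's algorithm requires power-of-2 dimensions. Pad 20x20 to 32x32 (next power of 2).

Standard algorithm: 20^3 = 8000 multiplications
Strassen's algorithm: 7^(log2(32)) = 7^5 = 16807 multiplications
Difference: 8000 - 16807 = -8807 (Strassen uses MORE here due to padding overhead — for small or just-over-power-of-2 n, padding can outweigh the per-level savings)

Standard: 8000 multiplications (20^3). Strassen: 16807 multiplications (7^5, after padding to 32x32). Strassen reduces 8 recursive multiplications to 7 at each level.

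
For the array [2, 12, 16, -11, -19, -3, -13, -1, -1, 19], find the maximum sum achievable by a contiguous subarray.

Using Kadane's algorithm on [2, 12, 16, -11, -19, -3, -13, -1, -1, 19]:

Scanning through the array:
Position 1 (value 12): max_ending_here = 14, max_so_far = 14
Position 2 (value 16): max_ending_here = 30, max_so_far = 30
Position 3 (value -11): max_ending_here = 19, max_so_far = 30
Position 4 (value -19): max_ending_here = 0, max_so_far = 30
Position 5 (value -3): max_ending_here = -3, max_so_far = 30
Position 6 (value -13): max_ending_here = -13, max_so_far = 30
Position 7 (value -1): max_ending_here = -1, max_so_far = 30
Position 8 (value -1): max_ending_here = -1, max_so_far = 30
Position 9 (value 19): max_ending_here = 19, max_so_far = 30

Maximum subarray: [2, 12, 16]
Maximum sum: 30

The maximum subarray is [2, 12, 16] with sum 30. This subarray runs from index 0 to index 2.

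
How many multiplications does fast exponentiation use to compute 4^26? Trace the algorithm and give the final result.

Computing 4^26 by squaring (build up from 4^1; each line after the first costs one multiplication):

4^1 = 4
4^2 = (4^1)^2 = 4^2 = 16
4^3 = 4 * 4^2 = 4 * 16 = 64
4^6 = (4^3)^2 = 64^2 = 4096
4^12 = (4^6)^2 = 4096^2 = 16777216
4^13 = 4 * 4^12 = 4 * 16777216 = 67108864
4^26 = (4^13)^2 = 67108864^2 = 4503599627370496

Result: 4503599627370496
Multiplications needed: 6 (6 lines after 4^1)

4^26 = 4503599627370496. Using exponentiation by squaring, this requires 6 multiplications. The key idea: if the exponent is even, square the half-power; if odd, multiply by the base once.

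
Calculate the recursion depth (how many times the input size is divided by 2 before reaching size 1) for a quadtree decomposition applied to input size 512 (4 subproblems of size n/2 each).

For divide and conquer with division factor 2:

Problem sizes at each level:
Level 0: 512
Level 1: 256
Level 2: 128
Level 3: 64
Level 4: 32
Level 5: 16
Level 6: 8
Level 7: 4
Level 8: 2
Level 9: 1

The root is level 0 and the size-1 base case is level 9 (the tree spans levels 0 through 9, i.e. 10 levels counting the root), so the depth is the number of divisions: log_2(512) = 9

The recursion tree depth is log_2(512) = 9. At each level, the problem size is divided by 2, so it takes 9 divisions to reduce to a base case of size 1. The algorithm makes 4 recursive calls at each level.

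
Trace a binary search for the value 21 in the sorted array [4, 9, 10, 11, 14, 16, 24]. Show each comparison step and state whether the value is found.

Binary search for 21 in [4, 9, 10, 11, 14, 16, 24]:

lo=0, hi=6, mid=3, arr[mid]=11 -> 11 < 21, search right half
lo=4, hi=6, mid=5, arr[mid]=16 -> 16 < 21, search right half
lo=6, hi=6, mid=6, arr[mid]=24 -> 24 > 21, search left half
lo=6 > hi=5, target 21 not found

Binary search determines that 21 is not in the array after 3 comparisons. The search space was exhausted without finding the target.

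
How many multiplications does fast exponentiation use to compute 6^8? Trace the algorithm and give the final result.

Computing 6^8 by squaring (build up from 6^1; each line after the first costs one multiplication):

6^1 = 6
6^2 = (6^1)^2 = 6^2 = 36
6^4 = (6^2)^2 = 36^2 = 1296
6^8 = (6^4)^2 = 1296^2 = 1679616

Result: 1679616
Multiplications needed: 3 (3 lines after 6^1)

6^8 = 1679616. Using exponentiation by squaring, this requires 3 multiplications. The key idea: if the exponent is even, square the half-power; if odd, multiply by the base once.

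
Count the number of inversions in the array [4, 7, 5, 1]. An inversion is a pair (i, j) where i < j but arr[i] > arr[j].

Finding inversions in [4, 7, 5, 1]:

(0, 3): arr[0]=4 > arr[3]=1
(1, 2): arr[1]=7 > arr[2]=5
(1, 3): arr[1]=7 > arr[3]=1
(2, 3): arr[2]=5 > arr[3]=1

Total inversions: 4

The array has 4 inversion(s): (0,3), (1,2), (1,3), (2,3). Each pair (i,j) satisfies i < j and arr[i] > arr[j].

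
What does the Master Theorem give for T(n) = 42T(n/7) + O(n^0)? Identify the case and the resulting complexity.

Master Theorem for T(n) = 42T(n/7) + O(n^0):

a = 42, b = 7, c = 0
log_b(a) = log_7(42) = 1.9208

Case 1: c = 0 < log_7(42) = 1.9208
T(n) = O(n^(log_7 42))

For T(n) = 42T(n/7) + O(n^0): log_7(42) = 1.9208. This is Case 1 of the Master Theorem (c < log_b(a), work dominated by leaves), giving O(n^(log_7 42)).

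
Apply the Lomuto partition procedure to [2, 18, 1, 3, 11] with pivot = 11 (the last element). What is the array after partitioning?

Lomuto partition with pivot = 11:

Initial array: [2, 18, 1, 3, 11]

arr[0]=2 <= 11: swap with position 0, array becomes [2, 18, 1, 3, 11]
arr[1]=18 > 11: no swap
arr[2]=1 <= 11: swap with position 1, array becomes [2, 1, 18, 3, 11]
arr[3]=3 <= 11: swap with position 2, array becomes [2, 1, 3, 18, 11]

Place pivot at position 3: [2, 1, 3, 11, 18]
Pivot position: 3

After partitioning with pivot 11, the array becomes [2, 1, 3, 11, 18]. The pivot is placed at index 3. All elements to the left of the pivot are <= 11, and all elements to the right are > 11.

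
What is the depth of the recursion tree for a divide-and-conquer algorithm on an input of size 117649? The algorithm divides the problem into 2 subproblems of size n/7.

For divide and conquer with division factor 7:

Problem sizes at each level:
Level 0: 117649
Level 1: 16807
Level 2: 2401
Level 3: 343
Level 4: 49
Level 5: 7
Level 6: 1

The root is level 0 and the size-1 base case is level 6 (the tree spans levels 0 through 6, i.e. 7 levels counting the root), so the depth is the number of divisions: log_7(117649) = 6

The recursion tree depth is log_7(117649) = 6. At each level, the problem size is divided by 7, so it takes 6 divisions to reduce to a base case of size 1. The algorithm makes 2 recursive calls at each level.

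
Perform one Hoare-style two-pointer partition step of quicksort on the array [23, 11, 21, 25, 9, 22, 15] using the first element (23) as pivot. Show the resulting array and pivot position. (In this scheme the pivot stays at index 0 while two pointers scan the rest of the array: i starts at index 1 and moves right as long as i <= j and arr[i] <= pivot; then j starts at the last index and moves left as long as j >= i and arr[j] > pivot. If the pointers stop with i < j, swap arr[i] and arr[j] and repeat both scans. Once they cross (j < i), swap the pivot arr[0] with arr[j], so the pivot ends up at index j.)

Hoare-style two-pointer partition with pivot = 23:

Initial array: [23, 11, 21, 25, 9, 22, 15]

Pointers start at i = 1, j = 6.
i stops at index 3 (arr[3]=25 > 23), j stops at index 6 (arr[6]=15 <= 23): swap arr[3] and arr[6], array becomes [23, 11, 21, 15, 9, 22, 25]
i ends at 6, j ends at 5: the pointers have crossed (j < i), so scanning stops.

Swap pivot arr[0] with arr[5] to place pivot at position 5: [22, 11, 21, 15, 9, 23, 25]
Pivot position: 5

After partitioning with pivot 23, the array becomes [22, 11, 21, 15, 9, 23, 25]. The pivot is placed at index 5. All elements to the left of the pivot are <= 23, and all elements to the right are > 23.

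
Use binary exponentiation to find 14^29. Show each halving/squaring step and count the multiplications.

Computing 14^29 by squaring (build up from 14^1; each line after the first costs one multiplication):

14^1 = 14
14^2 = (14^1)^2 = 14^2 = 196
14^3 = 14 * 14^2 = 14 * 196 = 2744
14^6 = (14^3)^2 = 2744^2 = 7529536
14^7 = 14 * 14^6 = 14 * 7529536 = 105413504
14^14 = (14^7)^2 = 105413504^2 = 11112006825558016
14^28 = (14^14)^2 = 11112006825558016^2 = 123476695691247935826229781856256
14^29 = 14 * 14^28 = 14 * 123476695691247935826229781856256 = 1728673739677471101567216945987584

Result: 1728673739677471101567216945987584
Multiplications needed: 7 (7 lines after 14^1)

14^29 = 1728673739677471101567216945987584. Using exponentiation by squaring, this requires 7 multiplications. The key idea: if the exponent is even, square the half-power; if odd, multiply by the base once.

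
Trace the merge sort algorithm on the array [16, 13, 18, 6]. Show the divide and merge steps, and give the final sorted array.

Merge sort trace:

Split: [16, 13, 18, 6] -> [16, 13] and [18, 6]
  Split: [16, 13] -> [16] and [13]
  Merge: [16] + [13] -> [13, 16]
  Split: [18, 6] -> [18] and [6]
  Merge: [18] + [6] -> [6, 18]
Merge: [13, 16] + [6, 18] -> [6, 13, 16, 18]

Final sorted array: [6, 13, 16, 18]

The merge sort proceeds by recursively splitting the array and merging sorted halves.
After all merges, the sorted array is [6, 13, 16, 18].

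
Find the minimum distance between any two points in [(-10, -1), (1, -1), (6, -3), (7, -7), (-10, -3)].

Computing all pairwise distances among 5 points:

d((-10, -1), (1, -1)) = 11.0
d((-10, -1), (6, -3)) = 16.1245
d((-10, -1), (7, -7)) = 18.0278
d((-10, -1), (-10, -3)) = 2.0 <-- minimum
d((1, -1), (6, -3)) = 5.3852
d((1, -1), (7, -7)) = 8.4853
d((1, -1), (-10, -3)) = 11.1803
d((6, -3), (7, -7)) = 4.1231
d((6, -3), (-10, -3)) = 16.0
d((7, -7), (-10, -3)) = 17.4642

Closest pair: (-10, -1) and (-10, -3) with distance 2.0

The closest pair is (-10, -1) and (-10, -3) with Euclidean distance 2.0. For 5 points, brute-force pairwise comparison is shown above. For large n, the divide-and-conquer algorithm (sort by x, recurse on halves, check the dividing strip) achieves O(n log n).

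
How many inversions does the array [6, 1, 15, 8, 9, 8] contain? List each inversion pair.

Finding inversions in [6, 1, 15, 8, 9, 8]:

(0, 1): arr[0]=6 > arr[1]=1
(2, 3): arr[2]=15 > arr[3]=8
(2, 4): arr[2]=15 > arr[4]=9
(2, 5): arr[2]=15 > arr[5]=8
(4, 5): arr[4]=9 > arr[5]=8

Total inversions: 5

The array has 5 inversion(s): (0,1), (2,3), (2,4), (2,5), (4,5). Each pair (i,j) satisfies i < j and arr[i] > arr[j].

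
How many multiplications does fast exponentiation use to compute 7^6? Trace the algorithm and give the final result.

Computing 7^6 by squaring (build up from 7^1; each line after the first costs one multiplication):

7^1 = 7
7^2 = (7^1)^2 = 7^2 = 49
7^3 = 7 * 7^2 = 7 * 49 = 343
7^6 = (7^3)^2 = 343^2 = 117649

Result: 117649
Multiplications needed: 3 (3 lines after 7^1)

7^6 = 117649. Using exponentiation by squaring, this requires 3 multiplications. The key idea: if the exponent is even, square the half-power; if odd, multiply by the base once.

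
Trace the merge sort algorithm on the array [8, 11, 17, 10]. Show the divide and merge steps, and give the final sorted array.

Merge sort trace:

Split: [8, 11, 17, 10] -> [8, 11] and [17, 10]
  Split: [8, 11] -> [8] and [11]
  Merge: [8] + [11] -> [8, 11]
  Split: [17, 10] -> [17] and [10]
  Merge: [17] + [10] -> [10, 17]
Merge: [8, 11] + [10, 17] -> [8, 10, 11, 17]

Final sorted array: [8, 10, 11, 17]

The merge sort proceeds by recursively splitting the array and merging sorted halves.
After all merges, the sorted array is [8, 10, 11, 17].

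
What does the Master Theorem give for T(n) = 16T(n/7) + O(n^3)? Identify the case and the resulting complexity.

Master Theorem for T(n) = 16T(n/7) + O(n^3):

a = 16, b = 7, c = 3
log_b(a) = log_7(16) = 1.4248

Case 3: c = 3 > log_7(16) = 1.4248
T(n) = O(n^3) = O(n^3)

For T(n) = 16T(n/7) + O(n^3): log_7(16) = 1.4248. This is Case 3 of the Master Theorem (c > log_b(a), work dominated by root), giving O(n^3).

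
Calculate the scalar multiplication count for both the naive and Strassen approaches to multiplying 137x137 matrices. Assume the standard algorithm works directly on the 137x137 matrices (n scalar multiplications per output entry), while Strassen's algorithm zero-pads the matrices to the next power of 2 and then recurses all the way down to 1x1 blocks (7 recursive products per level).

Matrix multiplication for 137x137 matrices:

Strassen's algorithm requires power-of-2 dimensions. Pad 137x137 to 256x256 (next power of 2).

Standard algorithm: 137^3 = 2571353 multiplications
Strassen's algorithm: 7^(log2(256)) = 7^8 = 5764801 multiplications
Difference: 2571353 - 5764801 = -3193448 (Strassen uses MORE here due to padding overhead — for small or just-over-power-of-2 n, padding can outweigh the per-level savings)

Standard: 2571353 multiplications (137^3). Strassen: 5764801 multiplications (7^8, after padding to 256x256). Strassen reduces 8 recursive multiplications to 7 at each level.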